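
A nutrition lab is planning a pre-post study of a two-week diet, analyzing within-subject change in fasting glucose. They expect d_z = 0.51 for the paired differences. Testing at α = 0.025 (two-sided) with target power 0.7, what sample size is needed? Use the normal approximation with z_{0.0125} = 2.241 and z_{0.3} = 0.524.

n = 30 pairs

For a paired (one-sample on differences) test: n = ((z_{α/2} + z_β) / d)².
z_{α/2} + z_β = 2.241 + 0.524 = 2.765.
n = (2.765 / 0.51)² = 5.422² = 29.39.
Round up.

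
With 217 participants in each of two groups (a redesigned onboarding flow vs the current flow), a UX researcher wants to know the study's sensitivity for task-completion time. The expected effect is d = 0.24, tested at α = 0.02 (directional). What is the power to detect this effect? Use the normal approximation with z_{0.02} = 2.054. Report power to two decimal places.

For two equal groups, power = Φ(d·√(n/2) − z_{α}).
d·√(n/2) = 0.24 × √(217/2) = 0.24 × 10.416 = 2.500.
z_β = 2.500 − 2.054 = 0.446.
Power = Φ(0.446) = 0.672.

power ≈ 0.67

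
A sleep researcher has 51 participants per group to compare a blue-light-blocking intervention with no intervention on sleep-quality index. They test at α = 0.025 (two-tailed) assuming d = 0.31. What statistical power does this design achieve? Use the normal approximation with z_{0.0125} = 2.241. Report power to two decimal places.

For two equal groups, power = Φ(d·√(n/2) − z_{α/2}).
d·√(n/2) = 0.31 × √(51/2) = 0.31 × 5.050 = 1.565.
z_β = 1.565 − 2.241 = -0.676.
Power = Φ(-0.676) = 0.250.

power ≈ 0.25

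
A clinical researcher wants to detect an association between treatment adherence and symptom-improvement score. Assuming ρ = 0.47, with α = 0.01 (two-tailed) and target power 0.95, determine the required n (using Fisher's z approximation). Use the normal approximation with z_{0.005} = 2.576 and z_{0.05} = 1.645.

n = 72

Fisher's z: C = ½·ln((1+r)/(1−r)) = ½·ln(2.7736) = 0.5101.
n = ((z_{α/2} + z_β)/C)² + 3.
(2.576 + 1.645) / 0.5101 = 4.221 / 0.5101 = 8.275.
n = 8.275² + 3 = 68.47 + 3 = 71.5.
Round up.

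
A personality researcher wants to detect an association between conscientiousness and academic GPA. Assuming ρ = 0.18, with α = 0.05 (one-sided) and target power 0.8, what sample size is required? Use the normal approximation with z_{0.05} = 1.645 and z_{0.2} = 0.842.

Fisher's z: C = ½·ln((1+r)/(1−r)) = ½·ln(1.4390) = 0.1820.
n = ((z_{α} + z_β)/C)² + 3.
(1.645 + 0.842) / 0.1820 = 2.487 / 0.1820 = 13.665.
n = 13.665² + 3 = 186.73 + 3 = 189.7.
Round up.

n = 190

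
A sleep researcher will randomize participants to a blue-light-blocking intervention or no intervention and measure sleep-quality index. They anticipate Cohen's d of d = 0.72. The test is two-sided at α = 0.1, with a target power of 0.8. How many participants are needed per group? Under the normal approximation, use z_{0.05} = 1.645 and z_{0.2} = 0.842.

For two independent groups with equal n: n = 2·((z_{α/2} + z_β) / d)².
z_{α/2} + z_β = 1.645 + 0.842 = 2.487.
n = 2 × (2.487 / 0.72)² = 2 × 3.454² = 2 × 11.93 = 23.9.
Round up to the next whole participant.

n = 24 per group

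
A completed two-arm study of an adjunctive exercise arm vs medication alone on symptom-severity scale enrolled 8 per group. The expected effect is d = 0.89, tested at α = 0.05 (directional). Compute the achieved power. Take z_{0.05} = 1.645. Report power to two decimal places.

power ≈ 0.55

For two equal groups, power = Φ(d·√(n/2) − z_{α}).
d·√(n/2) = 0.89 × √(8/2) = 0.89 × 2.000 = 1.780.
z_β = 1.780 − 1.645 = 0.135.
Power = Φ(0.135) = 0.554.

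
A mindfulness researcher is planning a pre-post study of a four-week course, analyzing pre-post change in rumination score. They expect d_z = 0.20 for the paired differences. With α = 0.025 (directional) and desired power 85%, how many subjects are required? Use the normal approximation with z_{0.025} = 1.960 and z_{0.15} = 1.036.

For a paired (one-sample on differences) test: n = ((z_{α} + z_β) / d)².
z_{α} + z_β = 1.960 + 1.036 = 2.996.
n = (2.996 / 0.20)² = 14.980² = 224.40.
Round up.

n = 225 pairs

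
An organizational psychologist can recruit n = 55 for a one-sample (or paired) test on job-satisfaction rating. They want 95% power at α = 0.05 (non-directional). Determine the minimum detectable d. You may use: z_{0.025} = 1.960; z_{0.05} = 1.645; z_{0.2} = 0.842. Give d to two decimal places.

For a single sample (or paired design) of n = 55: d_min = (z_{α/2} + z_β)/√n.
z-sum = 1.960 + 1.645 = 3.605.
d_min = 3.605 / √55 = 3.605 / 7.416 = 0.486.

d_min ≈ 0.49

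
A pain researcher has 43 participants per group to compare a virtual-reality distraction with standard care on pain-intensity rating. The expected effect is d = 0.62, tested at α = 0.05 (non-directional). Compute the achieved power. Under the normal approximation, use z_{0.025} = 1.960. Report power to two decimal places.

For two equal groups, power = Φ(d·√(n/2) − z_{α/2}).
d·√(n/2) = 0.62 × √(43/2) = 0.62 × 4.637 = 2.875.
z_β = 2.875 − 1.960 = 0.915.
Power = Φ(0.915) = 0.820.

power ≈ 0.82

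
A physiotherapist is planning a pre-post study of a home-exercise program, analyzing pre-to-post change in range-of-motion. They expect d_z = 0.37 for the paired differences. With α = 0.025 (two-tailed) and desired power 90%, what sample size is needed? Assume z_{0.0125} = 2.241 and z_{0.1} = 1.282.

For a paired (one-sample on differences) test: n = ((z_{α/2} + z_β) / d)².
z_{α/2} + z_β = 2.241 + 1.282 = 3.523.
n = (3.523 / 0.37)² = 9.522² = 90.66.
Round up.

n = 91 pairs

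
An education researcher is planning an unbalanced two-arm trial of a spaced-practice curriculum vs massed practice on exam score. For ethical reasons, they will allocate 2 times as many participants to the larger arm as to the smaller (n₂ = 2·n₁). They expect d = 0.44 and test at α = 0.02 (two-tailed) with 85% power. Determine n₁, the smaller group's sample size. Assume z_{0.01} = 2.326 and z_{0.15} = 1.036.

n₁ = 88

With allocation ratio k = n₂/n₁ = 2, Var(x̄₁−x̄₂) = σ²(1/n₁ + 1/(k·n₁)) = σ²·(k+1)/(k·n₁).
So n₁ = (1 + 1/k)·((z_{α/2} + z_β)/d)² = 1.500 × (3.362/0.44)².
n₁ = 1.500 × 58.38 = 87.6.
Round up: n₁ = 88, giving n₂ = 2 × 88 = 176.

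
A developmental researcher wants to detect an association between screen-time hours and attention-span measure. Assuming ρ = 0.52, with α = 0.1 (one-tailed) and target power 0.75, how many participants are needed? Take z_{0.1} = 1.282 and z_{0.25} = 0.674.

n = 15

Fisher's z: C = ½·ln((1+r)/(1−r)) = ½·ln(3.1667) = 0.5763.
n = ((z_{α} + z_β)/C)² + 3.
(1.282 + 0.674) / 0.5763 = 1.956 / 0.5763 = 3.394.
n = 3.394² + 3 = 11.52 + 3 = 14.5.
Round up.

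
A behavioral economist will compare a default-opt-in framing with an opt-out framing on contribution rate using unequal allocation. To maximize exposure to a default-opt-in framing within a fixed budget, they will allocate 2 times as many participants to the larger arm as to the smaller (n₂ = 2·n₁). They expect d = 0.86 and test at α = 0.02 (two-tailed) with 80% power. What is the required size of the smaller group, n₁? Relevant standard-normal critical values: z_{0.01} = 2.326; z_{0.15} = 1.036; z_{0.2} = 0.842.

With allocation ratio k = n₂/n₁ = 2, Var(x̄₁−x̄₂) = σ²(1/n₁ + 1/(k·n₁)) = σ²·(k+1)/(k·n₁).
So n₁ = (1 + 1/k)·((z_{α/2} + z_β)/d)² = 1.500 × (3.168/0.86)².
n₁ = 1.500 × 13.57 = 20.4.
Round up: n₁ = 21, giving n₂ = 2 × 21 = 42.

n₁ = 21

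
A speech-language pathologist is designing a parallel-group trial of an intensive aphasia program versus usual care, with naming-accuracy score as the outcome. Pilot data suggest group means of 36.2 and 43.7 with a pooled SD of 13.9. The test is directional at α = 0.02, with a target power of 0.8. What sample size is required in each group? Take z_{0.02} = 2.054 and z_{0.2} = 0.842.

Cohen's d = |M₁ − M₂| / SD_pooled = |36.2 − 43.7| / 13.9 = 7.5 / 13.9 = 0.540.
For two independent groups with equal n: n = 2·((z_{α} + z_β) / d)².
z_{α} + z_β = 2.054 + 0.842 = 2.896.
n = 2 × (2.896 / 0.540)² = 2 × 5.363² = 2 × 28.76 = 57.5.
Round up to the next whole participant.

n = 58 per group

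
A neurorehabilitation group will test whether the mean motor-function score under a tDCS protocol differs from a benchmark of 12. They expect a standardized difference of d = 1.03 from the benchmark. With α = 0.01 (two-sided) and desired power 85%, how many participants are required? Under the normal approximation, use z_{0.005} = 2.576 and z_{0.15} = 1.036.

For a one-sample test: n = ((z_{α/2} + z_β) / d)².
z_{α/2} + z_β = 2.576 + 1.036 = 3.612.
n = (3.612 / 1.03)² = 3.507² = 12.30.
Round up.

n = 13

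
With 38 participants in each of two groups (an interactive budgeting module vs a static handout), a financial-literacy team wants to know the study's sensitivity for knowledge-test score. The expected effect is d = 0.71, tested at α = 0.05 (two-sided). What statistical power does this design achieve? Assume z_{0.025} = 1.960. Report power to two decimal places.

power ≈ 0.87

For two equal groups, power = Φ(d·√(n/2) − z_{α/2}).
d·√(n/2) = 0.71 × √(38/2) = 0.71 × 4.359 = 3.095.
z_β = 3.095 − 1.960 = 1.135.
Power = Φ(1.135) = 0.872.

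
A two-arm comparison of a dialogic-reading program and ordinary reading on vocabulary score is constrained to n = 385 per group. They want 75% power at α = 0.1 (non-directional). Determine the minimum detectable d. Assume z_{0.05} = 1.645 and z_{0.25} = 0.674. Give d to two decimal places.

For two independent groups of n = 385 each: d_min = (z_{α/2} + z_β)·√(2/n).
z-sum = 1.645 + 0.674 = 2.319.
d_min = 2.319 × √(2/385) = 2.319 × 0.0721 = 0.167.

d_min ≈ 0.17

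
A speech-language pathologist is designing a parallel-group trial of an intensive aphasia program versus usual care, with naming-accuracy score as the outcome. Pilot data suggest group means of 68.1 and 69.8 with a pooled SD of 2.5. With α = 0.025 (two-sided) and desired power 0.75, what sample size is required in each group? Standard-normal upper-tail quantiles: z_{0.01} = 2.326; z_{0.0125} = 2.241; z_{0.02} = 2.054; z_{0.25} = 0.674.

Cohen's d = |M₁ − M₂| / SD_pooled = |68.1 − 69.8| / 2.5 = 1.7 / 2.5 = 0.680.
For two independent groups with equal n: n = 2·((z_{α/2} + z_β) / d)².
z_{α/2} + z_β = 2.241 + 0.674 = 2.915.
n = 2 × (2.915 / 0.680)² = 2 × 4.287² = 2 × 18.38 = 36.8.
Round up to the next whole participant.

n = 37 per group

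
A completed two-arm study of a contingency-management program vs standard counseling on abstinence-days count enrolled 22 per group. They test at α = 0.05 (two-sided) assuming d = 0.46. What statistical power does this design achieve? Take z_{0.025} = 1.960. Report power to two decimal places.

power ≈ 0.33

For two equal groups, power = Φ(d·√(n/2) − z_{α/2}).
d·√(n/2) = 0.46 × √(22/2) = 0.46 × 3.317 = 1.526.
z_β = 1.526 − 1.960 = -0.434.
Power = Φ(-0.434) = 0.332.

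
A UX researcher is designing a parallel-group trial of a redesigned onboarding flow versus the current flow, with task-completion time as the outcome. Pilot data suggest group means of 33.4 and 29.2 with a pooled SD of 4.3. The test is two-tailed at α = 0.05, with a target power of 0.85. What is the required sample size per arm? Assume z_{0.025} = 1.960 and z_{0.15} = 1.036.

Cohen's d = |M₁ − M₂| / SD_pooled = |33.4 − 29.2| / 4.3 = 4.2 / 4.3 = 0.977.
For two independent groups with equal n: n = 2·((z_{α/2} + z_β) / d)².
z_{α/2} + z_β = 1.960 + 1.036 = 2.996.
n = 2 × (2.996 / 0.977)² = 2 × 3.067² = 2 × 9.40 = 18.8.
Round up to the next whole participant.

n = 19 per group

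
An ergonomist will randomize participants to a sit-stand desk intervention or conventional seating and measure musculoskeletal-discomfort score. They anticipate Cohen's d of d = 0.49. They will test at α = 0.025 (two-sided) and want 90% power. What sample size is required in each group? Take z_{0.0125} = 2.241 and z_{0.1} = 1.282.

n = 104 per group

For two independent groups with equal n: n = 2·((z_{α/2} + z_β) / d)².
z_{α/2} + z_β = 2.241 + 1.282 = 3.523.
n = 2 × (3.523 / 0.49)² = 2 × 7.190² = 2 × 51.69 = 103.4.
Round up to the next whole participant.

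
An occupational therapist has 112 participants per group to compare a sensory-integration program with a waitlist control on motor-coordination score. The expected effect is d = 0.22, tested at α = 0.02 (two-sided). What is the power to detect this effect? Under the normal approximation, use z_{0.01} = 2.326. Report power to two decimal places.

For two equal groups, power = Φ(d·√(n/2) − z_{α/2}).
d·√(n/2) = 0.22 × √(112/2) = 0.22 × 7.483 = 1.646.
z_β = 1.646 − 2.326 = -0.680.
Power = Φ(-0.680) = 0.248.

power ≈ 0.25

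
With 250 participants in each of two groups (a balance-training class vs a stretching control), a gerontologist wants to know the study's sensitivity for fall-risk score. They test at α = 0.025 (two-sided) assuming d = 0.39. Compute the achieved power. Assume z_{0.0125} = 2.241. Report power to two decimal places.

power ≈ 0.98

For two equal groups, power = Φ(d·√(n/2) − z_{α/2}).
d·√(n/2) = 0.39 × √(250/2) = 0.39 × 11.180 = 4.360.
z_β = 4.360 − 2.241 = 2.119.
Power = Φ(2.119) = 0.983.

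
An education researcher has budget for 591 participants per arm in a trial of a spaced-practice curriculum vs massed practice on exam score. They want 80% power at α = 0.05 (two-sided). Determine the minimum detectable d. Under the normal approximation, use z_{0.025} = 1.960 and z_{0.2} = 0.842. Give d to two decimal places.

d_min ≈ 0.16

For two independent groups of n = 591 each: d_min = (z_{α/2} + z_β)·√(2/n).
z-sum = 1.960 + 0.842 = 2.802.
d_min = 2.802 × √(2/591) = 2.802 × 0.0582 = 0.163.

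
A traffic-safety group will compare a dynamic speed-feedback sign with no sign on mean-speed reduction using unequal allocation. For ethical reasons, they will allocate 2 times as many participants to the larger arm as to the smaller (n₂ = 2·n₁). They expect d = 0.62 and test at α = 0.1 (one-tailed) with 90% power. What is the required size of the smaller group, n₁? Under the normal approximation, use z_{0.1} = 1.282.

With allocation ratio k = n₂/n₁ = 2, Var(x̄₁−x̄₂) = σ²(1/n₁ + 1/(k·n₁)) = σ²·(k+1)/(k·n₁).
So n₁ = (1 + 1/k)·((z_{α} + z_β)/d)² = 1.500 × (2.564/0.62)².
n₁ = 1.500 × 17.10 = 25.7.
Round up: n₁ = 26, giving n₂ = 2 × 26 = 52.

n₁ = 26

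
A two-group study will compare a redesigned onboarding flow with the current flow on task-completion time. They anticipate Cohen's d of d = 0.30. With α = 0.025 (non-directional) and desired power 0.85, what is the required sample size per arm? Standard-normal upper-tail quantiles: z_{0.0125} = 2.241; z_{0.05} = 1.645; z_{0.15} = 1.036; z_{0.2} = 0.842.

For two independent groups with equal n: n = 2·((z_{α/2} + z_β) / d)².
z_{α/2} + z_β = 2.241 + 1.036 = 3.277.
n = 2 × (3.277 / 0.30)² = 2 × 10.923² = 2 × 119.32 = 238.6.
Round up to the next whole participant.

n = 239 per group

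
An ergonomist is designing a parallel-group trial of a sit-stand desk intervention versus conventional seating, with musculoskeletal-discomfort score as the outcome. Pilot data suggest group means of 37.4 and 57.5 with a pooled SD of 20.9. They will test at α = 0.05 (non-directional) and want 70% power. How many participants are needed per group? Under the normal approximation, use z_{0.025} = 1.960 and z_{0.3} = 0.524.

n = 14 per group

Cohen's d = |M₁ − M₂| / SD_pooled = |37.4 − 57.5| / 20.9 = 20.1 / 20.9 = 0.962.
For two independent groups with equal n: n = 2·((z_{α/2} + z_β) / d)².
z_{α/2} + z_β = 1.960 + 0.524 = 2.484.
n = 2 × (2.484 / 0.962)² = 2 × 2.582² = 2 × 6.67 = 13.3.
Round up to the next whole participant.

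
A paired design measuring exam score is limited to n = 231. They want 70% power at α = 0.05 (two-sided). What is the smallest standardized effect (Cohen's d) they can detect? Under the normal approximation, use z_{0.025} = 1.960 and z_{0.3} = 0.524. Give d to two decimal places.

d_min ≈ 0.16

For a single sample (or paired design) of n = 231: d_min = (z_{α/2} + z_β)/√n.
z-sum = 1.960 + 0.524 = 2.484.
d_min = 2.484 / √231 = 2.484 / 15.199 = 0.163.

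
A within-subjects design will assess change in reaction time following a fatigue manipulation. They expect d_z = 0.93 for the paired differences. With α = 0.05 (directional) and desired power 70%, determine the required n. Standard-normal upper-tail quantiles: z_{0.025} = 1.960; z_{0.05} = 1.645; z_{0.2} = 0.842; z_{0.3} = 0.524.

n = 6 pairs

For a paired (one-sample on differences) test: n = ((z_{α} + z_β) / d)².
z_{α} + z_β = 1.645 + 0.524 = 2.169.
n = (2.169 / 0.93)² = 2.332² = 5.44.
Round up.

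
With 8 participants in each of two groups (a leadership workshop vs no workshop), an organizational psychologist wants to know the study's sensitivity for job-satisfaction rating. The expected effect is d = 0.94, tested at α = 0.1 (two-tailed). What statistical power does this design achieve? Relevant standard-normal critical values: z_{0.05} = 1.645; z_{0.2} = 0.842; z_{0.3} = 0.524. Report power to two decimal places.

power ≈ 0.59

For two equal groups, power = Φ(d·√(n/2) − z_{α/2}).
d·√(n/2) = 0.94 × √(8/2) = 0.94 × 2.000 = 1.880.
z_β = 1.880 − 1.645 = 0.235.
Power = Φ(0.235) = 0.593.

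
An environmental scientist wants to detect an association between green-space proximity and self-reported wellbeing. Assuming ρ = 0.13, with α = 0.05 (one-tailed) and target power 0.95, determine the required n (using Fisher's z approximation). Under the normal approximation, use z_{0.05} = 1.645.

n = 637

Fisher's z: C = ½·ln((1+r)/(1−r)) = ½·ln(1.2989) = 0.1307.
n = ((z_{α} + z_β)/C)² + 3.
(1.645 + 1.645) / 0.1307 = 3.290 / 0.1307 = 25.172.
n = 25.172² + 3 = 633.64 + 3 = 636.6.
Round up.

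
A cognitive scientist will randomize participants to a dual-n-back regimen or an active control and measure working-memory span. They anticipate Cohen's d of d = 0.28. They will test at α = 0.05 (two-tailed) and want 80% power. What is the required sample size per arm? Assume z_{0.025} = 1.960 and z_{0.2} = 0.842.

For two independent groups with equal n: n = 2·((z_{α/2} + z_β) / d)².
z_{α/2} + z_β = 1.960 + 0.842 = 2.802.
n = 2 × (2.802 / 0.28)² = 2 × 10.007² = 2 × 100.14 = 200.3.
Round up to the next whole participant.

n = 201 per group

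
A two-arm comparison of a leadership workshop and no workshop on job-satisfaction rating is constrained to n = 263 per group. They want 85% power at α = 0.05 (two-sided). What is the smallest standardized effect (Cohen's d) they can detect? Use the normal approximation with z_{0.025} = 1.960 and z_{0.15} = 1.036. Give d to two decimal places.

d_min ≈ 0.26

For two independent groups of n = 263 each: d_min = (z_{α/2} + z_β)·√(2/n).
z-sum = 1.960 + 1.036 = 2.996.
d_min = 2.996 × √(2/263) = 2.996 × 0.0872 = 0.261.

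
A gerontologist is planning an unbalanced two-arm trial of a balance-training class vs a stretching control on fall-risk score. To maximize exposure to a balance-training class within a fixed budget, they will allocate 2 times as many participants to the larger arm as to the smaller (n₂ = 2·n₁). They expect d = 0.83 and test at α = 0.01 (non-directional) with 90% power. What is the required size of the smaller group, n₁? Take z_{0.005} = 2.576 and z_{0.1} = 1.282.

With allocation ratio k = n₂/n₁ = 2, Var(x̄₁−x̄₂) = σ²(1/n₁ + 1/(k·n₁)) = σ²·(k+1)/(k·n₁).
So n₁ = (1 + 1/k)·((z_{α/2} + z_β)/d)² = 1.500 × (3.858/0.83)².
n₁ = 1.500 × 21.61 = 32.4.
Round up: n₁ = 33, giving n₂ = 2 × 33 = 66.

n₁ = 33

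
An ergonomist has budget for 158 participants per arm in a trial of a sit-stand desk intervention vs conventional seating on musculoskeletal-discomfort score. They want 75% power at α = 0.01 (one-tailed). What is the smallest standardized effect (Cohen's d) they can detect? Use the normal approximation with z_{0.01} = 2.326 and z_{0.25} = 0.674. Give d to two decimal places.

For two independent groups of n = 158 each: d_min = (z_{α} + z_β)·√(2/n).
z-sum = 2.326 + 0.674 = 3.000.
d_min = 3.000 × √(2/158) = 3.000 × 0.1125 = 0.338.

d_min ≈ 0.34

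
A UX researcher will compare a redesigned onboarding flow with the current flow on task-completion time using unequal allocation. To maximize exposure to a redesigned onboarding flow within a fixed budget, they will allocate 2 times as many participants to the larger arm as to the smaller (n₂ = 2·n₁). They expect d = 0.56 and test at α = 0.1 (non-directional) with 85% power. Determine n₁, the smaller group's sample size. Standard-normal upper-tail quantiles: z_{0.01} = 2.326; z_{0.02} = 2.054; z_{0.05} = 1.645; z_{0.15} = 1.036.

With allocation ratio k = n₂/n₁ = 2, Var(x̄₁−x̄₂) = σ²(1/n₁ + 1/(k·n₁)) = σ²·(k+1)/(k·n₁).
So n₁ = (1 + 1/k)·((z_{α/2} + z_β)/d)² = 1.500 × (2.681/0.56)².
n₁ = 1.500 × 22.92 = 34.4.
Round up: n₁ = 35, giving n₂ = 2 × 35 = 70.

n₁ = 35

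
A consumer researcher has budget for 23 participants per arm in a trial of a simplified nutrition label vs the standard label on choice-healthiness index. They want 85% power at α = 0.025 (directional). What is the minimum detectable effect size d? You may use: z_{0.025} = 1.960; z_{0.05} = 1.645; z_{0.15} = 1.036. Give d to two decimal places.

For two independent groups of n = 23 each: d_min = (z_{α} + z_β)·√(2/n).
z-sum = 1.960 + 1.036 = 2.996.
d_min = 2.996 × √(2/23) = 2.996 × 0.2949 = 0.883.

d_min ≈ 0.88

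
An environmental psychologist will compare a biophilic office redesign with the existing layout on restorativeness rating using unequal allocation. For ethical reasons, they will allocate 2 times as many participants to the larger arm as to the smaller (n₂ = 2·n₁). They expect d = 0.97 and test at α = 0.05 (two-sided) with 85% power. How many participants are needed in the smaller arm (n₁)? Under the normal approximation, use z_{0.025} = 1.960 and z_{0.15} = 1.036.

n₁ = 15

With allocation ratio k = n₂/n₁ = 2, Var(x̄₁−x̄₂) = σ²(1/n₁ + 1/(k·n₁)) = σ²·(k+1)/(k·n₁).
So n₁ = (1 + 1/k)·((z_{α/2} + z_β)/d)² = 1.500 × (2.996/0.97)².
n₁ = 1.500 × 9.54 = 14.3.
Round up: n₁ = 15, giving n₂ = 2 × 15 = 30.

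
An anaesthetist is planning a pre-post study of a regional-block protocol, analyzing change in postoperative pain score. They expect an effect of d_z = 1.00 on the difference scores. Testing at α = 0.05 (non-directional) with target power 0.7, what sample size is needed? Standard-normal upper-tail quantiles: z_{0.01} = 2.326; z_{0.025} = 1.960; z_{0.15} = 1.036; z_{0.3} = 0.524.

For a paired (one-sample on differences) test: n = ((z_{α/2} + z_β) / d)².
z_{α/2} + z_β = 1.960 + 0.524 = 2.484.
n = (2.484 / 1.00)² = 2.484² = 6.17.
Round up.

n = 7 pairs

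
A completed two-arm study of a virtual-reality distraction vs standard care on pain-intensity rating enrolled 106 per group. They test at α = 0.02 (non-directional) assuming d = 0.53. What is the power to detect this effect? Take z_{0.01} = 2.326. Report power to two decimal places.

For two equal groups, power = Φ(d·√(n/2) − z_{α/2}).
d·√(n/2) = 0.53 × √(106/2) = 0.53 × 7.280 = 3.858.
z_β = 3.858 − 2.326 = 1.532.
Power = Φ(1.532) = 0.937.

power ≈ 0.94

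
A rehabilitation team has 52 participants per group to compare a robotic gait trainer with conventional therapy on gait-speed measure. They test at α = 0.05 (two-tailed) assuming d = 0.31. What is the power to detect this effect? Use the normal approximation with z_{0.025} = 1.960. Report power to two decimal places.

power ≈ 0.35

For two equal groups, power = Φ(d·√(n/2) − z_{α/2}).
d·√(n/2) = 0.31 × √(52/2) = 0.31 × 5.099 = 1.581.
z_β = 1.581 − 1.960 = -0.379.
Power = Φ(-0.379) = 0.352.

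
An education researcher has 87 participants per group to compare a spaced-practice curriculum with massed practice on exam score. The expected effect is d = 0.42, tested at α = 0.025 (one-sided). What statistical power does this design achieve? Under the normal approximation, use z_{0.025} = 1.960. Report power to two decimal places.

For two equal groups, power = Φ(d·√(n/2) − z_{α}).
d·√(n/2) = 0.42 × √(87/2) = 0.42 × 6.595 = 2.770.
z_β = 2.770 − 1.960 = 0.810.
Power = Φ(0.810) = 0.791.

power ≈ 0.79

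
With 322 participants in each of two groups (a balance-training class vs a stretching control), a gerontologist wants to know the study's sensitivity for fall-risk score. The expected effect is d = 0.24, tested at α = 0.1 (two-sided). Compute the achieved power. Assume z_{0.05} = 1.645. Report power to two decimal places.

power ≈ 0.92

For two equal groups, power = Φ(d·√(n/2) − z_{α/2}).
d·√(n/2) = 0.24 × √(322/2) = 0.24 × 12.689 = 3.045.
z_β = 3.045 − 1.645 = 1.400.
Power = Φ(1.400) = 0.919.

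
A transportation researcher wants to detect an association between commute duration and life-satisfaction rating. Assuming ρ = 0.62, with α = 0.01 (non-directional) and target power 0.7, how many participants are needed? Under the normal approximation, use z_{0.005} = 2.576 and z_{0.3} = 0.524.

Fisher's z: C = ½·ln((1+r)/(1−r)) = ½·ln(4.2632) = 0.7250.
n = ((z_{α/2} + z_β)/C)² + 3.
(2.576 + 0.524) / 0.7250 = 3.100 / 0.7250 = 4.276.
n = 4.276² + 3 = 18.28 + 3 = 21.3.
Round up.

n = 22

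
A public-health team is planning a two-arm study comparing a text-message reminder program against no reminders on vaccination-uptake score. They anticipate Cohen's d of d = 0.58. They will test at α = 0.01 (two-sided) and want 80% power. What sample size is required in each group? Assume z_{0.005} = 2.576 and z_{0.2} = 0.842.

For two independent groups with equal n: n = 2·((z_{α/2} + z_β) / d)².
z_{α/2} + z_β = 2.576 + 0.842 = 3.418.
n = 2 × (3.418 / 0.58)² = 2 × 5.893² = 2 × 34.73 = 69.5.
Round up to the next whole participant.

n = 70 per group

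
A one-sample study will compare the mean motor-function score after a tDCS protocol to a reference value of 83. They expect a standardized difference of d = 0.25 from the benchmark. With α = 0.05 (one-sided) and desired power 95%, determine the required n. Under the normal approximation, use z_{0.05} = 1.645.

n = 174

For a one-sample test: n = ((z_{α} + z_β) / d)².
z_{α} + z_β = 1.645 + 1.645 = 3.290.
n = (3.290 / 0.25)² = 13.160² = 173.19.
Round up.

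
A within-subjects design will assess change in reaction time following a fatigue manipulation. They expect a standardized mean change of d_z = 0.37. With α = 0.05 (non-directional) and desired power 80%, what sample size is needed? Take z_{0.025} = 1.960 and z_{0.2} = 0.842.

For a paired (one-sample on differences) test: n = ((z_{α/2} + z_β) / d)².
z_{α/2} + z_β = 1.960 + 0.842 = 2.802.
n = (2.802 / 0.37)² = 7.573² = 57.35.
Round up.

n = 58 pairs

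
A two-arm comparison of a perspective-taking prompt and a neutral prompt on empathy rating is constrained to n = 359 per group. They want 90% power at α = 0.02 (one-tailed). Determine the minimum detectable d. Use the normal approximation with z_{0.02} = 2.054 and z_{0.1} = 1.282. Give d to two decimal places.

For two independent groups of n = 359 each: d_min = (z_{α} + z_β)·√(2/n).
z-sum = 2.054 + 1.282 = 3.336.
d_min = 3.336 × √(2/359) = 3.336 × 0.0746 = 0.249.

d_min ≈ 0.25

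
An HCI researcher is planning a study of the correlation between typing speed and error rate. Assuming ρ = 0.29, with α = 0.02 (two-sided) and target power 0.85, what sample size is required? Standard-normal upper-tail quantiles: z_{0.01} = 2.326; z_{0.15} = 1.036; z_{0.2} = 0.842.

Fisher's z: C = ½·ln((1+r)/(1−r)) = ½·ln(1.8169) = 0.2986.
n = ((z_{α/2} + z_β)/C)² + 3.
(2.326 + 1.036) / 0.2986 = 3.362 / 0.2986 = 11.259.
n = 11.259² + 3 = 126.77 + 3 = 129.8.
Round up.

n = 130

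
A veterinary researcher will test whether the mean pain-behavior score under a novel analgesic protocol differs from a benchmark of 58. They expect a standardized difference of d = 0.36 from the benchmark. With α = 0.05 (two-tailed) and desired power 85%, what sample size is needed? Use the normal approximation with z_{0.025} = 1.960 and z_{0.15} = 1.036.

For a one-sample test: n = ((z_{α/2} + z_β) / d)².
z_{α/2} + z_β = 1.960 + 1.036 = 2.996.
n = (2.996 / 0.36)² = 8.322² = 69.26.
Round up.

n = 70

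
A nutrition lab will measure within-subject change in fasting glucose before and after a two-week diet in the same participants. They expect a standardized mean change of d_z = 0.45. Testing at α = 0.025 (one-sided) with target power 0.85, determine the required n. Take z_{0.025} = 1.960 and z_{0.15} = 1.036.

For a paired (one-sample on differences) test: n = ((z_{α} + z_β) / d)².
z_{α} + z_β = 1.960 + 1.036 = 2.996.
n = (2.996 / 0.45)² = 6.658² = 44.33.
Round up.

n = 45 pairs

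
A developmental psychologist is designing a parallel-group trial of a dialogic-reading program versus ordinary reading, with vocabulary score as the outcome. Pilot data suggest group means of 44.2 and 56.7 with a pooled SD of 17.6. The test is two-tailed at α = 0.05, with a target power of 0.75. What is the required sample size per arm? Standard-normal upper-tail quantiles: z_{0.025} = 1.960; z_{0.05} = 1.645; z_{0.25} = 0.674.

n = 28 per group

Cohen's d = |M₁ − M₂| / SD_pooled = |44.2 − 56.7| / 17.6 = 12.5 / 17.6 = 0.710.
For two independent groups with equal n: n = 2·((z_{α/2} + z_β) / d)².
z_{α/2} + z_β = 1.960 + 0.674 = 2.634.
n = 2 × (2.634 / 0.710)² = 2 × 3.710² = 2 × 13.76 = 27.5.
Round up to the next whole participant.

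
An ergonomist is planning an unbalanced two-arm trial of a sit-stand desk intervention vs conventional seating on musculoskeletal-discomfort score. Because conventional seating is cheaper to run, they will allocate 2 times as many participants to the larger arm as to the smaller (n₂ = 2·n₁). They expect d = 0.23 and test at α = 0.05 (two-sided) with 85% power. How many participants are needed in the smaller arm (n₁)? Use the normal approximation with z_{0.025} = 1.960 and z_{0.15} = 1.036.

With allocation ratio k = n₂/n₁ = 2, Var(x̄₁−x̄₂) = σ²(1/n₁ + 1/(k·n₁)) = σ²·(k+1)/(k·n₁).
So n₁ = (1 + 1/k)·((z_{α/2} + z_β)/d)² = 1.500 × (2.996/0.23)².
n₁ = 1.500 × 169.68 = 254.5.
Round up: n₁ = 255, giving n₂ = 2 × 255 = 510.

n₁ = 255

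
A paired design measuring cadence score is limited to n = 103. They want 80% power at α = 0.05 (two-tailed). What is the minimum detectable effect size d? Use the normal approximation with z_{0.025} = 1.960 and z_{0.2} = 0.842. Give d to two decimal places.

d_min ≈ 0.28

For a single sample (or paired design) of n = 103: d_min = (z_{α/2} + z_β)/√n.
z-sum = 1.960 + 0.842 = 2.802.
d_min = 2.802 / √103 = 2.802 / 10.149 = 0.276.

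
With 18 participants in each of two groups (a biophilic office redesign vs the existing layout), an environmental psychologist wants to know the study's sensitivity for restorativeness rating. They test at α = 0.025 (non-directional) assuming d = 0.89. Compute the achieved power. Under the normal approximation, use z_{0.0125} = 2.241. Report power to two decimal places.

For two equal groups, power = Φ(d·√(n/2) − z_{α/2}).
d·√(n/2) = 0.89 × √(18/2) = 0.89 × 3.000 = 2.670.
z_β = 2.670 − 2.241 = 0.429.
Power = Φ(0.429) = 0.666.

power ≈ 0.67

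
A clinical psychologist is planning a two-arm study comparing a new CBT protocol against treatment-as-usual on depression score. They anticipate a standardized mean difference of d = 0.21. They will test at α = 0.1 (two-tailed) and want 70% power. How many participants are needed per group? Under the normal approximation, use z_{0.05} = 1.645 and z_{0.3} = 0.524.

n = 214 per group

For two independent groups with equal n: n = 2·((z_{α/2} + z_β) / d)².
z_{α/2} + z_β = 1.645 + 0.524 = 2.169.
n = 2 × (2.169 / 0.21)² = 2 × 10.329² = 2 × 106.68 = 213.4.
Round up to the next whole participant.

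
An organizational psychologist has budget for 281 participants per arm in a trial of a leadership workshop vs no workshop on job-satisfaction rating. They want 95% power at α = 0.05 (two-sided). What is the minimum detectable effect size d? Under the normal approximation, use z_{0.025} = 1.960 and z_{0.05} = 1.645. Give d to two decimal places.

For two independent groups of n = 281 each: d_min = (z_{α/2} + z_β)·√(2/n).
z-sum = 1.960 + 1.645 = 3.605.
d_min = 3.605 × √(2/281) = 3.605 × 0.0844 = 0.304.

d_min ≈ 0.30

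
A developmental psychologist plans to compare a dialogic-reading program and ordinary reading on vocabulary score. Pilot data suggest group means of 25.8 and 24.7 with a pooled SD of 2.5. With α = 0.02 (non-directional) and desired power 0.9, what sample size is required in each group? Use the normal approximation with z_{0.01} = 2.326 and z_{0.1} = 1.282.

n = 135 per group

Cohen's d = |M₁ − M₂| / SD_pooled = |25.8 − 24.7| / 2.5 = 1.1 / 2.5 = 0.440.
For two independent groups with equal n: n = 2·((z_{α/2} + z_β) / d)².
z_{α/2} + z_β = 2.326 + 1.282 = 3.608.
n = 2 × (3.608 / 0.440)² = 2 × 8.200² = 2 × 67.24 = 134.5.
Round up to the next whole participant.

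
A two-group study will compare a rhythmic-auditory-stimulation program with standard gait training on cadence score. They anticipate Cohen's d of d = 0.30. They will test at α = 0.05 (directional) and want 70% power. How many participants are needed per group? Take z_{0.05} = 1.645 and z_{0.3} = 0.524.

For two independent groups with equal n: n = 2·((z_{α} + z_β) / d)².
z_{α} + z_β = 1.645 + 0.524 = 2.169.
n = 2 × (2.169 / 0.30)² = 2 × 7.230² = 2 × 52.27 = 104.5.
Round up to the next whole participant.

n = 105 per group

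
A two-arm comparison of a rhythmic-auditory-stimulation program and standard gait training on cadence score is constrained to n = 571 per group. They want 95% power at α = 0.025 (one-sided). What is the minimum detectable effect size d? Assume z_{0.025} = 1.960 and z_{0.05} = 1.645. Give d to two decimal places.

d_min ≈ 0.21

For two independent groups of n = 571 each: d_min = (z_{α} + z_β)·√(2/n).
z-sum = 1.960 + 1.645 = 3.605.
d_min = 3.605 × √(2/571) = 3.605 × 0.0592 = 0.213.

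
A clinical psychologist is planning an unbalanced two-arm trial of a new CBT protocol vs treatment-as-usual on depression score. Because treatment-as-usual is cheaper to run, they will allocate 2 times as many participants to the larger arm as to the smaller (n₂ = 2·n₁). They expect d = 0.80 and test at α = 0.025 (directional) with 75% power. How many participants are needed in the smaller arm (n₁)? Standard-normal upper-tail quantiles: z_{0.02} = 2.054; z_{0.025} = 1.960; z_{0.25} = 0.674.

n₁ = 17

With allocation ratio k = n₂/n₁ = 2, Var(x̄₁−x̄₂) = σ²(1/n₁ + 1/(k·n₁)) = σ²·(k+1)/(k·n₁).
So n₁ = (1 + 1/k)·((z_{α} + z_β)/d)² = 1.500 × (2.634/0.80)².
n₁ = 1.500 × 10.84 = 16.3.
Round up: n₁ = 17, giving n₂ = 2 × 17 = 34.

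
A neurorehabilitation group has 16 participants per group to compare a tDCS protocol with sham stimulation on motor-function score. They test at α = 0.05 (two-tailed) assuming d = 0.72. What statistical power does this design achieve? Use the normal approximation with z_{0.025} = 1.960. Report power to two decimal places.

For two equal groups, power = Φ(d·√(n/2) − z_{α/2}).
d·√(n/2) = 0.72 × √(16/2) = 0.72 × 2.828 = 2.036.
z_β = 2.036 − 1.960 = 0.076.
Power = Φ(0.076) = 0.530.

power ≈ 0.53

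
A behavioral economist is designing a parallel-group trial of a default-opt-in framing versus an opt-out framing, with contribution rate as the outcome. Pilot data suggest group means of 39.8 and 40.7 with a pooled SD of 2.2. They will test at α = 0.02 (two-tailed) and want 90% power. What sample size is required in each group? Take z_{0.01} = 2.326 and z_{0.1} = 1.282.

n = 156 per group

Cohen's d = |M₁ − M₂| / SD_pooled = |39.8 − 40.7| / 2.2 = 0.9 / 2.2 = 0.409.
For two independent groups with equal n: n = 2·((z_{α/2} + z_β) / d)².
z_{α/2} + z_β = 2.326 + 1.282 = 3.608.
n = 2 × (3.608 / 0.409)² = 2 × 8.822² = 2 × 77.82 = 155.6.
Round up to the next whole participant.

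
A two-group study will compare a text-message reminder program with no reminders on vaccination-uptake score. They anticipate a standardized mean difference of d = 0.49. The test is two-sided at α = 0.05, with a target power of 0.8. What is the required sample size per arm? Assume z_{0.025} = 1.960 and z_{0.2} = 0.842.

n = 66 per group

For two independent groups with equal n: n = 2·((z_{α/2} + z_β) / d)².
z_{α/2} + z_β = 1.960 + 0.842 = 2.802.
n = 2 × (2.802 / 0.49)² = 2 × 5.718² = 2 × 32.70 = 65.4.
Round up to the next whole participant.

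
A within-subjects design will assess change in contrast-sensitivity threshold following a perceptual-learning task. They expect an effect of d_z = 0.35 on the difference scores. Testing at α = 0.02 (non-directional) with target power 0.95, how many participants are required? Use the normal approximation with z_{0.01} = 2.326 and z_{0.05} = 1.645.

For a paired (one-sample on differences) test: n = ((z_{α/2} + z_β) / d)².
z_{α/2} + z_β = 2.326 + 1.645 = 3.971.
n = (3.971 / 0.35)² = 11.346² = 128.73.
Round up.

n = 129 pairs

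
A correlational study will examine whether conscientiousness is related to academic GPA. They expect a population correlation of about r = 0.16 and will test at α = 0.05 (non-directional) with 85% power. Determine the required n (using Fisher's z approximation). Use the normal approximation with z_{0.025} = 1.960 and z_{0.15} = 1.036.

Fisher's z: C = ½·ln((1+r)/(1−r)) = ½·ln(1.3810) = 0.1614.
n = ((z_{α/2} + z_β)/C)² + 3.
(1.960 + 1.036) / 0.1614 = 2.996 / 0.1614 = 18.563.
n = 18.563² + 3 = 344.57 + 3 = 347.6.
Round up.

n = 348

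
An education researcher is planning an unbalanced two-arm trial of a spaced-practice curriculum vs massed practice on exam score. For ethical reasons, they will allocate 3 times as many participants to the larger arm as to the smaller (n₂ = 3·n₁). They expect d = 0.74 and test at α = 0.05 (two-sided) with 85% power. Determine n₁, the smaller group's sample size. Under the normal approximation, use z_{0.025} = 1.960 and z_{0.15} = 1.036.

n₁ = 22

With allocation ratio k = n₂/n₁ = 3, Var(x̄₁−x̄₂) = σ²(1/n₁ + 1/(k·n₁)) = σ²·(k+1)/(k·n₁).
So n₁ = (1 + 1/k)·((z_{α/2} + z_β)/d)² = 1.333 × (2.996/0.74)².
n₁ = 1.333 × 16.39 = 21.9.
Round up: n₁ = 22, giving n₂ = 3 × 22 = 66.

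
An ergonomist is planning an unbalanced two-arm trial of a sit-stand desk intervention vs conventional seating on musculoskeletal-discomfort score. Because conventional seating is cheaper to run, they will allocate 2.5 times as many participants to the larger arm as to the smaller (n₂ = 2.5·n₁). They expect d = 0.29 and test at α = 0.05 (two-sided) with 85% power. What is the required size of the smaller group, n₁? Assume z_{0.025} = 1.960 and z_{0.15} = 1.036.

With allocation ratio k = n₂/n₁ = 2.5, Var(x̄₁−x̄₂) = σ²(1/n₁ + 1/(k·n₁)) = σ²·(k+1)/(k·n₁).
So n₁ = (1 + 1/k)·((z_{α/2} + z_β)/d)² = 1.400 × (2.996/0.29)².
n₁ = 1.400 × 106.73 = 149.4.
Round up: n₁ = 150, giving n₂ = 2.5 × 150 = 375.

n₁ = 150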